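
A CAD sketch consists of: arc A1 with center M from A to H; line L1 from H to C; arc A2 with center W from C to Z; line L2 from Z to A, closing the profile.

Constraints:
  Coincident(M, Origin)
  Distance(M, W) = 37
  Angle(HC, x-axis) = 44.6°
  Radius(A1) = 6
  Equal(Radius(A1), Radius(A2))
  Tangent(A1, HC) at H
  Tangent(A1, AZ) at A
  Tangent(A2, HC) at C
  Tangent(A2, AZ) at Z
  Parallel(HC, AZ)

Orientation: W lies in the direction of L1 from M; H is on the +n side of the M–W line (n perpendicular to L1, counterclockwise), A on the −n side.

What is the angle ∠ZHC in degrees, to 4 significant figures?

17.97°

The slot axis is L1's direction at 44.6°, so u = (cos 44.6°, sin 44.6°) = (0.7120, 0.7022) and n = (−sin 44.6°, cos 44.6°) = (-0.7022, 0.7120). M is at the origin and W lies 37.0 along u from M, so W = 37.0·u = (26.34, 25.98). Tangency of A1 to both parallel lines with radius 6.0 puts H and A at M ± 6.0·n: H = (-4.213, 4.272), A = (4.213, -4.272). Equal radii place C and Z the same way about W: C = W + 6.0·n = (22.13, 30.25), Z = W − 6.0·n = (30.56, 21.71). Then cos ∠ZHC = HZ·HC / (|HZ||HC|), giving 17.97°.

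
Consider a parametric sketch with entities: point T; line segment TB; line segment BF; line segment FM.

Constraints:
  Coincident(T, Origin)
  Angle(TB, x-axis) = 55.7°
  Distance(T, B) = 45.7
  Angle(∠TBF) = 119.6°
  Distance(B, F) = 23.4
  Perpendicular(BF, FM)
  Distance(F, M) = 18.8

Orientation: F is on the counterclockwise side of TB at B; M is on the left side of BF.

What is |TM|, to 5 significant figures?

50.516

∠TBF = 119.6°, so BF runs at 55.7° + (180° − 119.6°) = 116.10° from the x-axis; with |BF| = 23.4, F = B + 23.4·(cos 116.10°, sin 116.10°) = (15.459, 58.767). BF is perpendicular to FM; with |FM| = 18.8 on the left of BF, M = F + 18.8·(-0.89803, -0.43994) = (-1.4244, 50.496). Then |TM| = |M − T| = 50.516.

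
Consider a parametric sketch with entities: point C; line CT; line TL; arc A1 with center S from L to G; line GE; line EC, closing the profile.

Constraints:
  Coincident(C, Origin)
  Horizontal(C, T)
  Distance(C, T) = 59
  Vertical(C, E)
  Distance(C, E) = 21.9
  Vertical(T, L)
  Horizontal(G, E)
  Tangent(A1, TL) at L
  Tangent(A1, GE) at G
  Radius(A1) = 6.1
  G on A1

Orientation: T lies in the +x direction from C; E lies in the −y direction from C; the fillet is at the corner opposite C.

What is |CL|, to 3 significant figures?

61.1

C is at the origin; CT is horizontal with |CT| = 59.0 and T on the +x side, so T = (59.0, 0.00). C and E share the same x with |CE| = 21.9 and E on the −y side, so E = (0.00, -21.9). The virtual corner opposite C is at (59.0, -21.9). Since A1 is tangent to TL there, SL ⟂ TL and since A1 is tangent to GE there, SG ⟂ GE, with radius 6.1, so the center S sits 6.1 in from both sides at S = (52.9, -15.8). That places the tangent points at L = (59.0, -15.8) on TL and G = (52.9, -21.9) on GE. Then |CL| = |L − C| = 61.1.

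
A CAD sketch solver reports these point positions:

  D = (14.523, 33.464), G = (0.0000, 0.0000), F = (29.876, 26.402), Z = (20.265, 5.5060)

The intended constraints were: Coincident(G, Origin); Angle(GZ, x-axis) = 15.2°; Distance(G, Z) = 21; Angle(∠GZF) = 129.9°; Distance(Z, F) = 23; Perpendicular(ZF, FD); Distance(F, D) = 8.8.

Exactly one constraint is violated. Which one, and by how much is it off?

Distance(F, D) = 8.8 — off by 8.10.

G = (0.00, 0.00) ✓; GZ at 15.20° ✓; |GZ| = 21.00 ✓; ∠GZF = 129.9° ✓; |ZF| = 23.00 ✓; ∠(ZF, FD) = 90.00° ✓; |FD| = 16.90 ✗.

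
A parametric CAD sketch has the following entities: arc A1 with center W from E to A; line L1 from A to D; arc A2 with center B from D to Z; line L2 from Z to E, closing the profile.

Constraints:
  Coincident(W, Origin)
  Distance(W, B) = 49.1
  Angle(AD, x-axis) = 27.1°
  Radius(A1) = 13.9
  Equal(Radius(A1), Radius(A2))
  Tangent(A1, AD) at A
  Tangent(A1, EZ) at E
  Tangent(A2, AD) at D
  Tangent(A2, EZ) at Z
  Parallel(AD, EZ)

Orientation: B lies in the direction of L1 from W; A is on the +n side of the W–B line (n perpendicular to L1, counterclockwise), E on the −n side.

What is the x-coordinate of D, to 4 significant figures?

37.38

The slot axis is L1's direction at 27.1°, so u = (cos 27.1°, sin 27.1°) = (0.8902, 0.4555) and n = (−sin 27.1°, cos 27.1°) = (-0.4555, 0.8902). W is at the origin and B lies 49.1 along u from W, so B = 49.1·u = (43.71, 22.37). Tangency of A1 to both parallel lines with radius 13.9 puts A and E at W ± 13.9·n: A = (-6.332, 12.37), E = (6.332, -12.37). Equal radii place D and Z the same way about B: D = B + 13.9·n = (37.38, 34.74), Z = B − 13.9·n = (50.04, 9.993). So D.x = 37.38.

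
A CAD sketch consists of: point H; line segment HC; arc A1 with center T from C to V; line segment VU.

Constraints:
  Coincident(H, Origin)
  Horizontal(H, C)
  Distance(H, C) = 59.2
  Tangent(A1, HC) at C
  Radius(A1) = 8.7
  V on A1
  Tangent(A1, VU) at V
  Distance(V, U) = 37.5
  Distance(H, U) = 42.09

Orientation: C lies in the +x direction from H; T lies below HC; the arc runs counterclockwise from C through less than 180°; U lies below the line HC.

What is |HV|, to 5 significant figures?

52.708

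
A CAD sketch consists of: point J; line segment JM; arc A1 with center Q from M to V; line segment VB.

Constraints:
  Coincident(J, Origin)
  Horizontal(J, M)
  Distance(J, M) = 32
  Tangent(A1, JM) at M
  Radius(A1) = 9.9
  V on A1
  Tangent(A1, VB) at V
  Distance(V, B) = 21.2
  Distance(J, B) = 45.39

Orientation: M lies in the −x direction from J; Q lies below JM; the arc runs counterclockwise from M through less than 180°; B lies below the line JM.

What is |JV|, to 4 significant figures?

43.27

J is at the origin; J and M share the same y with |JM| = 32.0 and M on the −x side, so M = (-32.00, 0.000). Tangency of A1 to JM means the radius QM is perpendicular to JM, so Q = M + (0, -9.9) = (-32.00, -9.900). Since QV ⟂ VB (tangency), |QB| = √(9.9² + 21.2²) = 23.40 regardless of where V sits on A1. So B lies on both circle(J, 45.39) and circle(Q, 23.40); the below-JM intersection is B = (-30.88, -33.27). V is the foot of the tangent from B: V = (-40.76, -14.52).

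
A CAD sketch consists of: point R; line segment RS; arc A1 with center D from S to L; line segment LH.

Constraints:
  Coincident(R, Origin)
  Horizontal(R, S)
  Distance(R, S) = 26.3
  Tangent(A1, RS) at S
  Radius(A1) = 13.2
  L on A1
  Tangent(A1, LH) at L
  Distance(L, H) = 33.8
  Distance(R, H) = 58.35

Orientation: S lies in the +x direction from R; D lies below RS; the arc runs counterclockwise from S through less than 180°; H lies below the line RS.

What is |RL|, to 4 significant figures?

24.67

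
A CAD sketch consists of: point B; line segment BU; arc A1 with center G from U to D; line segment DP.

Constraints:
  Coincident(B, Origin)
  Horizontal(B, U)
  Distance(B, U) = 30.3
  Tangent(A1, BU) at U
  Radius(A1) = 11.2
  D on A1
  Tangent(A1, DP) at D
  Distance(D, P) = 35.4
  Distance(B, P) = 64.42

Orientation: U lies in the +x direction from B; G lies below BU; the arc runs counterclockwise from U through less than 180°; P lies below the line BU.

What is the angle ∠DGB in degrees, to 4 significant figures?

63.63°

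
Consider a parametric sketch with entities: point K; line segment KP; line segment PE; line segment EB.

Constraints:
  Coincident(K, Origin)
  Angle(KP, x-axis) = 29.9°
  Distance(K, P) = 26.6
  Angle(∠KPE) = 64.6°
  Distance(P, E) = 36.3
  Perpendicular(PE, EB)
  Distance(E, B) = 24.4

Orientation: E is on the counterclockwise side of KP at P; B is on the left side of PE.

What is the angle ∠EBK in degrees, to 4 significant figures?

89.15°

∠KPE = 64.6°, so PE runs at 29.9° + (180° − 64.6°) = 145.3° from the x-axis; with |PE| = 36.3, E = P + 36.3·(cos 145.3°, sin 145.3°) = (-6.784, 33.92). The perpendicularity gives EB at right angles to PE; with |EB| = 24.4 on the left of PE, B = E + 24.4·(-0.5693, -0.8221) = (-20.67, 13.86). Then cos ∠EBK = BE·BK / (|BE||BK|), giving 89.15°.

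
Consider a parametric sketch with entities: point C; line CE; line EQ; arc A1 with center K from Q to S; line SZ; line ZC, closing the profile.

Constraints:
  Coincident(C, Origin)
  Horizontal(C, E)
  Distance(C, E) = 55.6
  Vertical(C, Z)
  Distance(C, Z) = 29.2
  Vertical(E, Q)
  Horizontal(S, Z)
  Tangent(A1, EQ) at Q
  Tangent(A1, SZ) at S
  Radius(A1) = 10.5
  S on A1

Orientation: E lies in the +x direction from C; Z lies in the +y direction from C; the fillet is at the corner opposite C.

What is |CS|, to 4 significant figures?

53.73

C is at the origin; C and E share the same y with |CE| = 55.6 and E on the +x side, so E = (55.60, 0.000). CZ is vertical with |CZ| = 29.2 and Z on the +y side, so Z = (0.000, 29.20). The virtual corner opposite C is at (55.60, 29.20). Tangency of A1 to EQ means the radius KQ is perpendicular to EQ and A1 meets SZ tangentially, so KS is at right angles to SZ, with radius 10.5, so the center K sits 10.5 in from both sides at K = (45.10, 18.70). That places the tangent points at Q = (55.60, 18.70) on EQ and S = (45.10, 29.20) on SZ. Then |CS| = |S − C| = 53.73.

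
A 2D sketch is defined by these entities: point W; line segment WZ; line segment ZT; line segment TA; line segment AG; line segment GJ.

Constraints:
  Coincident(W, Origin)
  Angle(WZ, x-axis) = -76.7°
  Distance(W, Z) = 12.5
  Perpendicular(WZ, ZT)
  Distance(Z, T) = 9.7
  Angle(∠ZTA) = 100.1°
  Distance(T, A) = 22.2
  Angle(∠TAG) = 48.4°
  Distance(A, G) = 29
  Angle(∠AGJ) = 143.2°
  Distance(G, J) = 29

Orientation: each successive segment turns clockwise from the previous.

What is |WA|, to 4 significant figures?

16.50

W is at the origin; WZ runs at -76.7° with length 12.5, so Z = (2.876, -12.16). WZ is perpendicular to ZT, so ZT runs at -166.7°; with |ZT| = 9.7, T = (-6.564, -14.40). ∠ZTA = 100.1° gives TA at 113.4° from the x-axis; with |TA| = 22.2, A = (-15.38, 5.978). Then |WA| = |A − W| = 16.50.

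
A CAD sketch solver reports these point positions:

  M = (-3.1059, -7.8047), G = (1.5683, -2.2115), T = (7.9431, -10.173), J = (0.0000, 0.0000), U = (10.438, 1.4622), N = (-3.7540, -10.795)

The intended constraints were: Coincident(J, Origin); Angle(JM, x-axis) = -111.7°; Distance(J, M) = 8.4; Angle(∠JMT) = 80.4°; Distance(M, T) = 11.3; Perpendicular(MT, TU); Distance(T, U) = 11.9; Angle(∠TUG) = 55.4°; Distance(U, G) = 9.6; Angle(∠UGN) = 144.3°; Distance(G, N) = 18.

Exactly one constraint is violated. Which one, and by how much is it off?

Distance(G, N) = 18 — off by 7.90.

J = (0.00, 0.00) ✓; JM at -111.7° ✓; |JM| = 8.400 ✓; ∠JMT = 80.40° ✓; |MT| = 11.30 ✓; ∠(MT, TU) = 90.00° ✓; |TU| = 11.90 ✓; ∠TUG = 55.40° ✓; |UG| = 9.600 ✓; ∠UGN = 144.3° ✓; |GN| = 10.10 ✗.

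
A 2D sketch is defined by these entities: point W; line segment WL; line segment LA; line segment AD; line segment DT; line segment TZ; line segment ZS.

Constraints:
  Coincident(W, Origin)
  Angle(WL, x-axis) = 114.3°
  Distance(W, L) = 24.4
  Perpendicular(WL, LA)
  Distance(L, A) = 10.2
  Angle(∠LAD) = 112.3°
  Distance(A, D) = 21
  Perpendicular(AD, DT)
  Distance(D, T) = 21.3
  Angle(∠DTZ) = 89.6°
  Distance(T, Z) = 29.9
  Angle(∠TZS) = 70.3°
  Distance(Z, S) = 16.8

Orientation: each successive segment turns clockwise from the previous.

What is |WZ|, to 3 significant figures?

27.7

AD ⟂ DT, so DT runs at -133°; with |DT| = 21.3, T = (-0.122, -3.47). ∠DTZ = 89.6° gives TZ at 136° from the x-axis; with |TZ| = 29.9, Z = (-21.7, 17.2). Then |WZ| = |Z − W| = 27.7.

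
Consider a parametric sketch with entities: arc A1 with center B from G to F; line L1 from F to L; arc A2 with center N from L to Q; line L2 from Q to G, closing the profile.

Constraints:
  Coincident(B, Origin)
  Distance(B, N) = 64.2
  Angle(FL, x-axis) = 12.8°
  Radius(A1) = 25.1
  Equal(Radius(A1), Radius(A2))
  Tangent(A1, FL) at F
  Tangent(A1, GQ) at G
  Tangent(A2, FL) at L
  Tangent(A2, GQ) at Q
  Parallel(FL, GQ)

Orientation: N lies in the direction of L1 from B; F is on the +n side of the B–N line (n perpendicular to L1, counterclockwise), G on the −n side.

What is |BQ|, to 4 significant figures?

68.93

The slot axis is L1's direction at 12.8°, so u = (cos 12.8°, sin 12.8°) = (0.9751, 0.2215) and n = (−sin 12.8°, cos 12.8°) = (-0.2215, 0.9751). B is at the origin and N lies 64.2 along u from B, so N = 64.2·u = (62.60, 14.22). Tangency of A1 to both parallel lines with radius 25.1 puts F and G at B ± 25.1·n: F = (-5.561, 24.48), G = (5.561, -24.48). Equal radii place L and Q the same way about N: L = N + 25.1·n = (57.04, 38.70), Q = N − 25.1·n = (68.17, -10.25). Then |BQ| = |Q − B| = 68.93.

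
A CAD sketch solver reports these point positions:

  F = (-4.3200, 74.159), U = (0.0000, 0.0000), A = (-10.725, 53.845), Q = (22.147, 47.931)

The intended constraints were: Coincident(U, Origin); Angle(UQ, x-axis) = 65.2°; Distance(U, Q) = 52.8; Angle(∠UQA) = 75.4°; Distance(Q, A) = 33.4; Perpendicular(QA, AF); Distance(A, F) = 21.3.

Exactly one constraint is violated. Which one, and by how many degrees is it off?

Perpendicular(QA, AF) — off by 7.30°.

U = (0.00, 0.00) ✓; UQ at 65.20° ✓; |UQ| = 52.80 ✓; ∠UQA = 75.40° ✓; |QA| = 33.40 ✓; ∠(QA, AF) = 97.30° ✗; |AF| = 21.30 ✓.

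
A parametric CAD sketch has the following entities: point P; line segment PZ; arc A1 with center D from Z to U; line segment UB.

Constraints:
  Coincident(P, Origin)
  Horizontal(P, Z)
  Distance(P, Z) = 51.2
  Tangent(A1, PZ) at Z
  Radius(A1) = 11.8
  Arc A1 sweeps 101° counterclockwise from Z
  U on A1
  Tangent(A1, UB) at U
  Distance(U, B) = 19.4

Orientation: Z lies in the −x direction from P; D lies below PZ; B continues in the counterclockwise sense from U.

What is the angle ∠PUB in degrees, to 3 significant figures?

91.6°

P is at the origin; P and Z share the same y with |PZ| = 51.2 and Z on the −x side, so Z = (-51.2, 0.00). Since A1 is tangent to PZ there, DZ ⟂ PZ, so D = Z + (0, -11.8) = (-51.2, -11.8). On A1, Z sits at bearing 90° from D; a 101° counterclockwise sweep puts U at bearing 191°, so U = D + 11.8·(cos 191°, sin 191°) = (-62.8, -14.1). A1 meets UB tangentially, so DU is at right angles to UB, so UB runs along (−sin 191°, cos 191°); with |UB| = 19.4, B = (-59.1, -33.1). Then cos ∠PUB = UP·UB / (|UP||UB|), giving 91.6°.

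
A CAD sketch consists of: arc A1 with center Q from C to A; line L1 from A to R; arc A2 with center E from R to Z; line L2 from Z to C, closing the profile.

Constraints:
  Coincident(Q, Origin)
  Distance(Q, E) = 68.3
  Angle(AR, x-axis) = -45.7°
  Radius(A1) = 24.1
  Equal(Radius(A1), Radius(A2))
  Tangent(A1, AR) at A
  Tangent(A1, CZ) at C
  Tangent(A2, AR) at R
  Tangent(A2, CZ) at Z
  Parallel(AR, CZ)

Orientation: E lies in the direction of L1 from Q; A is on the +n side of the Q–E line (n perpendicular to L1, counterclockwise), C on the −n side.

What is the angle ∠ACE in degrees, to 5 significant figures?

70.564°

The slot axis is L1's direction at -45.7°, so u = (cos -45.7°, sin -45.7°) = (0.69842, -0.71569) and n = (−sin -45.7°, cos -45.7°) = (0.71569, 0.69842). Q is at the origin and E lies 68.3 along u from Q, so E = 68.3·u = (47.702, -48.882). Tangency of A1 to both parallel lines with radius 24.1 puts A and C at Q ± 24.1·n: A = (17.248, 16.832), C = (-17.248, -16.832). Then cos ∠ACE = CA·CE / (|CA||CE|), giving 70.564°.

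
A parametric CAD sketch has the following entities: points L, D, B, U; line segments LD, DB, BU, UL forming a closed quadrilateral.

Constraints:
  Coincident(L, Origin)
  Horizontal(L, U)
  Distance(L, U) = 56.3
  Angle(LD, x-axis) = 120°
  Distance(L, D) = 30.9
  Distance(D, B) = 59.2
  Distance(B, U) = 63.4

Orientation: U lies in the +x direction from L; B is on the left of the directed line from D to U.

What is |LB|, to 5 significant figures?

68.380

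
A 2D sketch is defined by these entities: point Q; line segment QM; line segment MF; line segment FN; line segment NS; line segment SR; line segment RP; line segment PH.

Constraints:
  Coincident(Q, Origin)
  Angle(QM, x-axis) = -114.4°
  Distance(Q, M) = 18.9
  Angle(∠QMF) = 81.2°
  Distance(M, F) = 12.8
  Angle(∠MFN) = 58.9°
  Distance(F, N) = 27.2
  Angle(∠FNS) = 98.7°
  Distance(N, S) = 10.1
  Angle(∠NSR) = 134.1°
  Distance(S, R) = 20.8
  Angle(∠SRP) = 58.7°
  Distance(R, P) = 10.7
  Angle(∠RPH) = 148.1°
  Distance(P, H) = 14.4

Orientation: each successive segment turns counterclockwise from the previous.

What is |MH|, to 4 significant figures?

11.84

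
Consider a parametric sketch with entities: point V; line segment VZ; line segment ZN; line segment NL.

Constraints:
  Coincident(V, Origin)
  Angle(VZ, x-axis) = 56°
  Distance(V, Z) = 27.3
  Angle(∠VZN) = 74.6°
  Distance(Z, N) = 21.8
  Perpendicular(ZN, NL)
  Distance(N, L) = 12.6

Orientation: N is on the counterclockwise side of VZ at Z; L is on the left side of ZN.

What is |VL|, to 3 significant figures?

20.0

V is at the origin; VZ runs at 56.0° with length 27.3, so Z = 27.3·(cos 56.0°, sin 56.0°) = (15.3, 22.6). ∠VZN = 74.6°, so ZN runs at 56.0° + (180° − 74.6°) = 161° from the x-axis; with |ZN| = 21.8, N = Z + 21.8·(cos 161°, sin 161°) = (-5.40, 29.6). ZN ⟂ NL; with |NL| = 12.6 on the left of ZN, L = N + 12.6·(-0.319, -0.948) = (-9.41, 17.6). Then |VL| = |L − V| = 20.0.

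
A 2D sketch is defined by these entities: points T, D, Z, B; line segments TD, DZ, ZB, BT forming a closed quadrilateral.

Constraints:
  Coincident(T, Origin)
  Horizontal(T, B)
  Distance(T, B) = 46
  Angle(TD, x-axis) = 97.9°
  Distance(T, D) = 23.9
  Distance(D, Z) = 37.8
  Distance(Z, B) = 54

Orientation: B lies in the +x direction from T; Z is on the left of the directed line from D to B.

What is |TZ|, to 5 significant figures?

55.135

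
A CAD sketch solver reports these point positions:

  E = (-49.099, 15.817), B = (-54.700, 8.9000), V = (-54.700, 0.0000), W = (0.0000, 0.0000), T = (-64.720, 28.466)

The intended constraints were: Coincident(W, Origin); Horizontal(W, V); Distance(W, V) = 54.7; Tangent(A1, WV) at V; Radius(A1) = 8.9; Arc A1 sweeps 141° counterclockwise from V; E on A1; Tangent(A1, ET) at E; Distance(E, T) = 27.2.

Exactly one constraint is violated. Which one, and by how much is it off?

Distance(E, T) = 27.2 — off by 7.10.

W = (0.00, 0.00) ✓; W.y = 0.00, V.y = 0.00 ✓; |WV| = 54.70 ✓; ∠(BV, VW) = 90.00° ✓; |BV| = 8.900 ✓; bearing(B→E) − bearing(B→V) = 141.0° ✓; |BE| = 8.900 ✓; ∠(BE, ET) = 90.00° ✓; |ET| = 20.10 ✗.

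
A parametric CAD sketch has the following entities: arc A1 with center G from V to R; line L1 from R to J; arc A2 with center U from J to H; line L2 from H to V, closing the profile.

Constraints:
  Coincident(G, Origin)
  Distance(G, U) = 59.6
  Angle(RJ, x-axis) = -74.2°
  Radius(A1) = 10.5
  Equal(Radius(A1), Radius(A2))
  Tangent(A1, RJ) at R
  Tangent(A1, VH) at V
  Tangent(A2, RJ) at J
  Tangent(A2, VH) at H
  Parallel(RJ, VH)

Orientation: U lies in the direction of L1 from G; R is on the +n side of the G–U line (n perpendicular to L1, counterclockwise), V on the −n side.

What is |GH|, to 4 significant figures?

60.52

The slot axis is L1's direction at -74.2°, so u = (cos -74.2°, sin -74.2°) = (0.2723, -0.9622) and n = (−sin -74.2°, cos -74.2°) = (0.9622, 0.2723). G is at the origin and U lies 59.6 along u from G, so U = 59.6·u = (16.23, -57.35). Tangency of A1 to both parallel lines with radius 10.5 puts R and V at G ± 10.5·n: R = (10.10, 2.859), V = (-10.10, -2.859). Equal radii place J and H the same way about U: J = U + 10.5·n = (26.33, -54.49), H = U − 10.5·n = (6.125, -60.21). Then |GH| = |H − G| = 60.52.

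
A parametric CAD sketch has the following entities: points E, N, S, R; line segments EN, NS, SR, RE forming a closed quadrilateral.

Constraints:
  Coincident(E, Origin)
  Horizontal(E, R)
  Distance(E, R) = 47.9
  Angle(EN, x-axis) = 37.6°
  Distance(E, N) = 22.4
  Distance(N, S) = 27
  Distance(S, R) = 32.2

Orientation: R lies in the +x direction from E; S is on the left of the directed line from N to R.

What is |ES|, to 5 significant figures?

49.394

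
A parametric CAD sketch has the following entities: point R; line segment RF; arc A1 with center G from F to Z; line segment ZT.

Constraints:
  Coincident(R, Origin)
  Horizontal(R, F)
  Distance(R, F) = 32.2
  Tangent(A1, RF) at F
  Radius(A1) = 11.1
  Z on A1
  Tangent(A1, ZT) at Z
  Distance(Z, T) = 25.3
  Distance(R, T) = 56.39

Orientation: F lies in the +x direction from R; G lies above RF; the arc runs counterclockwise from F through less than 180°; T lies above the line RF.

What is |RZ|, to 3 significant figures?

44.7

Checks: ∠(GF, FR) = 90.00° ✓; |GZ| = 11.10 ✓; ∠(GZ, ZT) = 90.00° ✓; |ZT| = 25.30 ✓; |RT| = 56.39 ✓.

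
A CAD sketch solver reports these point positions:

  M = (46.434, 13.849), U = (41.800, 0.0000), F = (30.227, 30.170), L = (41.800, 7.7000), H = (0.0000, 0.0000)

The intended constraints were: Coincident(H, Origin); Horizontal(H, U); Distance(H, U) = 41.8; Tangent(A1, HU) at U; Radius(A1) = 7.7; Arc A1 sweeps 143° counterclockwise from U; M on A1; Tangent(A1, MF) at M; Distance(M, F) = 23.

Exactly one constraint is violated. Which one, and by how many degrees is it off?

Tangent(A1, MF) at M — off by 8.20°.

H = (0.00, 0.00) ✓; H.y = 0.00, U.y = 0.00 ✓; |HU| = 41.80 ✓; ∠(LU, UH) = 90.00° ✓; |LU| = 7.700 ✓; bearing(L→M) − bearing(L→U) = 143.0° ✓; |LM| = 7.700 ✓; ∠(LM, MF) = 98.20° ✗; |MF| = 23.00 ✓.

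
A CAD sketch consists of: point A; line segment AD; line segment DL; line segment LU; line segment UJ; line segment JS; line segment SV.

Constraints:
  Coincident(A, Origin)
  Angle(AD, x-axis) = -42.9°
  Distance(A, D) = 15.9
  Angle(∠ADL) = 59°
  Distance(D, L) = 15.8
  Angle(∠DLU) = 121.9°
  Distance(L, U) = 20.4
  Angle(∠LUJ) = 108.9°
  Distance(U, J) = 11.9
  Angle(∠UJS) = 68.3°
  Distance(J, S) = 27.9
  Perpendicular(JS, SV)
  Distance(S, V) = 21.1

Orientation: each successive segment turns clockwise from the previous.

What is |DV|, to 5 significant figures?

25.260

A is at the origin; AD runs at -42.9° with length 15.9, so D = (11.647, -10.823). ∠ADL = 59.0° gives DL at -163.90° from the x-axis; with |DL| = 15.8, L = (-3.5329, -15.205). ∠DLU = 121.9° gives LU at 138.00° from the x-axis; with |LU| = 20.4, U = (-18.693, -1.5548). ∠LUJ = 108.9° gives UJ at 66.900° from the x-axis; with |UJ| = 11.9, J = (-14.024, 9.3911). ∠UJS = 68.3° gives JS at -44.800° from the x-axis; with |JS| = 27.9, S = (5.7728, -10.268). JS is perpendicular to SV, so SV runs at -134.80°; with |SV| = 21.1, V = (-9.0950, -25.240). Then |DV| = |V − D| = 25.260.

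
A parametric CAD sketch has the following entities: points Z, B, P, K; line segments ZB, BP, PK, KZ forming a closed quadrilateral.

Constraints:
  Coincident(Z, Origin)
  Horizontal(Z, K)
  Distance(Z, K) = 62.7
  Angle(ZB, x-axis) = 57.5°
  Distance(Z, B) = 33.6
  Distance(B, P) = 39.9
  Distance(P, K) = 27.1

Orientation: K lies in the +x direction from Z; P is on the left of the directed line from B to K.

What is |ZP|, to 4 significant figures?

63.77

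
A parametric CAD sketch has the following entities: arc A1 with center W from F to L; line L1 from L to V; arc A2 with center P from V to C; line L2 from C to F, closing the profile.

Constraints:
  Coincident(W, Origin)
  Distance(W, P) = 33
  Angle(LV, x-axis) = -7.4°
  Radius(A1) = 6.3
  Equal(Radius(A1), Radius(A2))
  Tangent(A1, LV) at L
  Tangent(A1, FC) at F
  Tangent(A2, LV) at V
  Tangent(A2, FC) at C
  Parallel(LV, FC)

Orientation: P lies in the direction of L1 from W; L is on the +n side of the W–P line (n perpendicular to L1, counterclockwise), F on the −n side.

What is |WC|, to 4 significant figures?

33.60

Tangency of A1 to both parallel lines with radius 6.3 puts L and F at W ± 6.3·n: L = (0.8114, 6.248), F = (-0.8114, -6.248). Equal radii place V and C the same way about P: V = P + 6.3·n = (33.54, 1.997), C = P − 6.3·n = (31.91, -10.50). Then |WC| = |C − W| = 33.60.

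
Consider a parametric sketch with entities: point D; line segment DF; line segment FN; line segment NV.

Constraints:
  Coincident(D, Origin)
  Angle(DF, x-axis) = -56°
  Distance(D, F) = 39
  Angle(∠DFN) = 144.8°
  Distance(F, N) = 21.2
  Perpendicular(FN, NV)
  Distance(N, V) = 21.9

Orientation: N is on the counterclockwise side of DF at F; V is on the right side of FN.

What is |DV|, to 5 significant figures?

69.181

∠DFN = 144.8°, so FN runs at -56.0° + (180° − 144.8°) = -20.800° from the x-axis; with |FN| = 21.2, N = F + 21.2·(cos -20.800°, sin -20.800°) = (41.627, -39.861). FN ⟂ NV; with |NV| = 21.9 on the right of FN, V = N + 21.9·(-0.35511, -0.93483) = (33.850, -60.333). Then |DV| = |V − D| = 69.181.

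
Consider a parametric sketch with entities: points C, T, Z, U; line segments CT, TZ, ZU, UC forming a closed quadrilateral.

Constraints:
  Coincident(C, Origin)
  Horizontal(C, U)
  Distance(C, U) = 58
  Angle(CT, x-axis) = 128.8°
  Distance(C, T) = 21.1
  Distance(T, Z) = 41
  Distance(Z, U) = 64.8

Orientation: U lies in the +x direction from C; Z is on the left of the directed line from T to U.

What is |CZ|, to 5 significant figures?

49.285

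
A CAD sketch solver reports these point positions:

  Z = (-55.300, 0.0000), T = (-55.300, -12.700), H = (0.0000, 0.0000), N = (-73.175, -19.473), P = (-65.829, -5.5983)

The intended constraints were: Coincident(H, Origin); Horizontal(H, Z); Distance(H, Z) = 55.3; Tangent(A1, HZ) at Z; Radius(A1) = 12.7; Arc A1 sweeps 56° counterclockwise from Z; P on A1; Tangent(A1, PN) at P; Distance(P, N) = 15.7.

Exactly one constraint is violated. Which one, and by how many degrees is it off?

Tangent(A1, PN) at P — off by 6.10°.

H = (0.00, 0.00) ✓; H.y = 0.00, Z.y = 0.00 ✓; |HZ| = 55.30 ✓; ∠(TZ, ZH) = 90.00° ✓; |TZ| = 12.70 ✓; bearing(T→P) − bearing(T→Z) = 56.00° ✓; |TP| = 12.70 ✓; ∠(TP, PN) = 83.90° ✗; |PN| = 15.70 ✓.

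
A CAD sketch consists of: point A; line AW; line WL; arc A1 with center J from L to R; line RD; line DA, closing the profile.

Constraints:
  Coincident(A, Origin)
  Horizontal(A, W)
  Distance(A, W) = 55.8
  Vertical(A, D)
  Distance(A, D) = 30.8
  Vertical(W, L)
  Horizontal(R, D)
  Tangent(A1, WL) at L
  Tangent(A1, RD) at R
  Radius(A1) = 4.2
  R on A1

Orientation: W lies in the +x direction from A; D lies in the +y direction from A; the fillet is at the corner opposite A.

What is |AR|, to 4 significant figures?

60.09

A is at the origin; A and W share the same y with |AW| = 55.8 and W on the +x side, so W = (55.80, 0.000). AD is vertical with |AD| = 30.8 and D on the +y side, so D = (0.000, 30.80). The virtual corner opposite A is at (55.80, 30.80). Since A1 is tangent to WL there, JL ⟂ WL and A1 meets RD tangentially, so JR is at right angles to RD, with radius 4.2, so the center J sits 4.2 in from both sides at J = (51.60, 26.60). That places the tangent points at L = (55.80, 26.60) on WL and R = (51.60, 30.80) on RD. Then |AR| = |R − A| = 60.09.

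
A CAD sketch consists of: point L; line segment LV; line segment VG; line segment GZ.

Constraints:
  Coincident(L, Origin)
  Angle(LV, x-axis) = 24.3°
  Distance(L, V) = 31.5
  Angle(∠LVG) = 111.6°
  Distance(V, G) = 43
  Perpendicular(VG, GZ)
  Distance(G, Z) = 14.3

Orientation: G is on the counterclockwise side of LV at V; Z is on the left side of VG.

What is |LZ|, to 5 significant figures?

56.616

∠LVG = 111.6°, so VG runs at 24.3° + (180° − 111.6°) = 92.700° from the x-axis; with |VG| = 43.0, G = V + 43.0·(cos 92.700°, sin 92.700°) = (26.684, 55.915). VG ⟂ GZ; with |GZ| = 14.3 on the left of VG, Z = G + 14.3·(-0.99889, -0.047106) = (12.400, 55.241). Then |LZ| = |Z − L| = 56.616.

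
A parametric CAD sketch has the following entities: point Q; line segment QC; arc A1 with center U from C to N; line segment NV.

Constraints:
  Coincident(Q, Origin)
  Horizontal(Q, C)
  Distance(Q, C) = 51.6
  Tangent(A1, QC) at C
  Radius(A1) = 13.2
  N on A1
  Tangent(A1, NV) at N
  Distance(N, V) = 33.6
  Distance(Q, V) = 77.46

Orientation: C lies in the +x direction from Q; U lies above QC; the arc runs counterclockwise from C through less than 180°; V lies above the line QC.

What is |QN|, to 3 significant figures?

66.4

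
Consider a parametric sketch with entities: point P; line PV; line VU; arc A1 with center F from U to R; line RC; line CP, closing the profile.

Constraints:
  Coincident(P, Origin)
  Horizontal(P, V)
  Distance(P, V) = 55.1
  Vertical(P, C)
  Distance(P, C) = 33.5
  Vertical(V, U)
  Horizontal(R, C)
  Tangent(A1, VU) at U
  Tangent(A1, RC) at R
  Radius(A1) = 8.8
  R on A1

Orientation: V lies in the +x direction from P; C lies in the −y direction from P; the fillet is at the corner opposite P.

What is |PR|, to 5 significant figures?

57.148

P is at the origin; P and V share the same y with |PV| = 55.1 and V on the +x side, so V = (55.100, 0.0000). PC is vertical with |PC| = 33.5 and C on the −y side, so C = (0.0000, -33.500). The virtual corner opposite P is at (55.100, -33.500). The tangent condition forces FU to be normal to VU and A1 meets RC tangentially, so FR is at right angles to RC, with radius 8.8, so the center F sits 8.8 in from both sides at F = (46.300, -24.700). That places the tangent points at U = (55.100, -24.700) on VU and R = (46.300, -33.500) on RC. Then |PR| = |R − P| = 57.148.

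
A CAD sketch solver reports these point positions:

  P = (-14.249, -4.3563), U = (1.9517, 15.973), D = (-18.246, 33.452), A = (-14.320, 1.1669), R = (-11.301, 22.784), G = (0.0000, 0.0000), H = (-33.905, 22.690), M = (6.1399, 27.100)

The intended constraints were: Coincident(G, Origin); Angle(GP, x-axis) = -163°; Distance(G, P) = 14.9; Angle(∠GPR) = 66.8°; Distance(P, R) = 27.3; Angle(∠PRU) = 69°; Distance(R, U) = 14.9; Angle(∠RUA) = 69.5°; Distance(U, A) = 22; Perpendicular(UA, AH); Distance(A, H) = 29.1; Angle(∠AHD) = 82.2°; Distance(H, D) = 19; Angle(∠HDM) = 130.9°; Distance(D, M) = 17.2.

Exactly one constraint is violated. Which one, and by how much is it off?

Distance(D, M) = 17.2 — off by 8.00.

G = (0.00, 0.00) ✓; GP at -163.0° ✓; |GP| = 14.90 ✓; ∠GPR = 66.80° ✓; |PR| = 27.30 ✓; ∠PRU = 69.00° ✓; |RU| = 14.90 ✓; ∠RUA = 69.50° ✓; |UA| = 22.00 ✓; ∠(UA, AH) = 90.00° ✓; |AH| = 29.10 ✓; ∠AHD = 82.20° ✓; |HD| = 19.00 ✓; ∠HDM = 130.9° ✓; |DM| = 25.20 ✗.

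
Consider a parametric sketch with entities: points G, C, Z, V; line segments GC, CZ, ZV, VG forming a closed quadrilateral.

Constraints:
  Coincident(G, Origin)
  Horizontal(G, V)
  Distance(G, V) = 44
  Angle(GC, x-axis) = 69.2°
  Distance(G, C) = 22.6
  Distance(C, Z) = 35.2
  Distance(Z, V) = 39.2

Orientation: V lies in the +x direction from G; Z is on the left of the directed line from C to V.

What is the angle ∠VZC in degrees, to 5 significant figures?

67.969°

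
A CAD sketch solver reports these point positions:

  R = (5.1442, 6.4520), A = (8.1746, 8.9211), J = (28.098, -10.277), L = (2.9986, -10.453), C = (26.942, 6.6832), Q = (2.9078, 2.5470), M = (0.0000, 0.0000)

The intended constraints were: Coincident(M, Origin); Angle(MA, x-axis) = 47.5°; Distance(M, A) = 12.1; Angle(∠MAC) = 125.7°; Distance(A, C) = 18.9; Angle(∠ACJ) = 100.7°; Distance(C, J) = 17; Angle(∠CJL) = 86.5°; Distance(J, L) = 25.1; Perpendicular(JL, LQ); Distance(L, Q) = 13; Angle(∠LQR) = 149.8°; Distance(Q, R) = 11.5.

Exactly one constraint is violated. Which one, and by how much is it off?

Distance(Q, R) = 11.5 — off by 7.00.

M = (0.00, 0.00) ✓; MA at 47.50° ✓; |MA| = 12.10 ✓; ∠MAC = 125.7° ✓; |AC| = 18.90 ✓; ∠ACJ = 100.7° ✓; |CJ| = 17.00 ✓; ∠CJL = 86.50° ✓; |JL| = 25.10 ✓; ∠(JL, LQ) = 90.00° ✓; |LQ| = 13.00 ✓; ∠LQR = 149.8° ✓; |QR| = 4.500 ✗.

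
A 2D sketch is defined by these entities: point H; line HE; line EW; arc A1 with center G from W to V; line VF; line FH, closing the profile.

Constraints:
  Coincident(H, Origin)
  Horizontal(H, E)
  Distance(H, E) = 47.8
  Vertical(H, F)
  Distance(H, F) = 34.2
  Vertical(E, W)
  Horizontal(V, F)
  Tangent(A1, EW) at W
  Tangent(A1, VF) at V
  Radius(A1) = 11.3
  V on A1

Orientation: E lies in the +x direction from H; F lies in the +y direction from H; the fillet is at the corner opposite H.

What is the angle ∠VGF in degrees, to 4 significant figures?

72.80°

H is at the origin; H and E share the same y with |HE| = 47.8 and E on the +x side, so E = (47.80, 0.000). HF is vertical with |HF| = 34.2 and F on the +y side, so F = (0.000, 34.20). The virtual corner opposite H is at (47.80, 34.20). The tangent condition forces GW to be normal to EW and A1 meets VF tangentially, so GV is at right angles to VF, with radius 11.3, so the center G sits 11.3 in from both sides at G = (36.50, 22.90). That places the tangent points at W = (47.80, 22.90) on EW and V = (36.50, 34.20) on VF. Then cos ∠VGF = GV·GF / (|GV||GF|), giving 72.80°.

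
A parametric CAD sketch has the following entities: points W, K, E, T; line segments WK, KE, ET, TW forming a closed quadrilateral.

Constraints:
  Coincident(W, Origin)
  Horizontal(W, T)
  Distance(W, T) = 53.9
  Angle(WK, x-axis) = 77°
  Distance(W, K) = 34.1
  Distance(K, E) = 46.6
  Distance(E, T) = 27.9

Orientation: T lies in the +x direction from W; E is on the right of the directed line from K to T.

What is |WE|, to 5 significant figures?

28.899

Checks: |KE| = 46.60 ✓; |ET| = 27.90 ✓.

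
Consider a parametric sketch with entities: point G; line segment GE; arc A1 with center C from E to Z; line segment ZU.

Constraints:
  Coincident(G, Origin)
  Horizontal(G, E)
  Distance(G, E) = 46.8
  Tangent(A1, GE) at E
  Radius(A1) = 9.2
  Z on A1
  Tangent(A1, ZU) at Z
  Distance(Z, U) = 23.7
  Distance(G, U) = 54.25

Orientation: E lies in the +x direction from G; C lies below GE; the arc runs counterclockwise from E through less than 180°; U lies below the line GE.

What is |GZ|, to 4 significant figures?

39.30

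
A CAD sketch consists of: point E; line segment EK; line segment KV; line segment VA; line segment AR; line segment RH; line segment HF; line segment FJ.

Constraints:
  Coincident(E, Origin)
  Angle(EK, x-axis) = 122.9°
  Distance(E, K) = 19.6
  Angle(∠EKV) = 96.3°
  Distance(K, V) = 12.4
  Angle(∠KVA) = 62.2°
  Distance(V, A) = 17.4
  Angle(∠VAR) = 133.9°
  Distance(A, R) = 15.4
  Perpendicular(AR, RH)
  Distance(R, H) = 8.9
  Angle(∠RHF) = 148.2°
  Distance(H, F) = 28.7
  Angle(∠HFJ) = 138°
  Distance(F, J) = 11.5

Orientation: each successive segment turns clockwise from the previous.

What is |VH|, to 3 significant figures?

27.7

E is at the origin; EK runs at 122.9° with length 19.6, so K = (-10.6, 16.5). ∠EKV = 96.3° gives KV at 39.2° from the x-axis; with |KV| = 12.4, V = (-1.04, 24.3). ∠KVA = 62.2° gives VA at -78.6° from the x-axis; with |VA| = 17.4, A = (2.40, 7.24). ∠VAR = 133.9° gives AR at -125° from the x-axis; with |AR| = 15.4, R = (-6.36, -5.42). AR is perpendicular to RH, so RH runs at 145°; with |RH| = 8.9, H = (-13.7, -0.357). Then |VH| = |H − V| = 27.7.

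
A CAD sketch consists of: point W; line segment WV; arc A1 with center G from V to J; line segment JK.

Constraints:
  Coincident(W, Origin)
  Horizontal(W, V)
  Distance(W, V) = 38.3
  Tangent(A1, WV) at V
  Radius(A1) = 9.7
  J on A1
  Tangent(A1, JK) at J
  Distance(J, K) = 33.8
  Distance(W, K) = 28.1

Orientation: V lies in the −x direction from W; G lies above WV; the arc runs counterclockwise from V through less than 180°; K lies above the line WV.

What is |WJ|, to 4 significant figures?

31.51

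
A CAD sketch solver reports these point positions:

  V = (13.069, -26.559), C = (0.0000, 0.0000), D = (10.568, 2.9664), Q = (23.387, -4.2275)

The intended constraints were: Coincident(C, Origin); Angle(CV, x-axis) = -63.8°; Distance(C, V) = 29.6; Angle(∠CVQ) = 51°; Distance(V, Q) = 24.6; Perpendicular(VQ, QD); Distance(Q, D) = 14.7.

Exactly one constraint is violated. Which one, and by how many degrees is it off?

Perpendicular(VQ, QD) — off by 4.50°.

C = (0.00, 0.00) ✓; CV at -63.80° ✓; |CV| = 29.60 ✓; ∠CVQ = 51.00° ✓; |VQ| = 24.60 ✓; ∠(VQ, QD) = 85.50° ✗; |QD| = 14.70 ✓.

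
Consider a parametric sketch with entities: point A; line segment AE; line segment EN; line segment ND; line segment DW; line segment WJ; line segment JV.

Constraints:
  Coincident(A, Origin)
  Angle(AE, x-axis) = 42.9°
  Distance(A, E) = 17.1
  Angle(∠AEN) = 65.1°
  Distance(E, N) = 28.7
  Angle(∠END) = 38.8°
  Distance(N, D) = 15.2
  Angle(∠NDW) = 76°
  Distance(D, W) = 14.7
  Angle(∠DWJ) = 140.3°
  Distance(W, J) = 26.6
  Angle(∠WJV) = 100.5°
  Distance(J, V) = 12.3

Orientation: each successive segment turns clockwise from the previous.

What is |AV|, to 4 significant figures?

49.54

∠DWJ = 140.3° gives WJ at 3.100° from the x-axis; with |WJ| = 26.6, J = (46.02, 4.094). ∠WJV = 100.5° gives JV at -76.40° from the x-axis; with |JV| = 12.3, V = (48.92, -7.861). Then |AV| = |V − A| = 49.54.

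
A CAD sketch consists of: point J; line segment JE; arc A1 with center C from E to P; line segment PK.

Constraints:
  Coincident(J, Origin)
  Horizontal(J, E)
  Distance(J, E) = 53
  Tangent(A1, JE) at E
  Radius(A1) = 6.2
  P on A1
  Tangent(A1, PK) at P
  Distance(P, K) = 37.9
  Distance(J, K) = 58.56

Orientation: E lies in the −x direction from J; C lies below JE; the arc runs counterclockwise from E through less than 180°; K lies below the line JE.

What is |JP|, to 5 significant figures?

59.160

Checks: |CP| = 6.200 ✓; ∠(CP, PK) = 90.00° ✓; |PK| = 37.90 ✓; |JK| = 58.56 ✓.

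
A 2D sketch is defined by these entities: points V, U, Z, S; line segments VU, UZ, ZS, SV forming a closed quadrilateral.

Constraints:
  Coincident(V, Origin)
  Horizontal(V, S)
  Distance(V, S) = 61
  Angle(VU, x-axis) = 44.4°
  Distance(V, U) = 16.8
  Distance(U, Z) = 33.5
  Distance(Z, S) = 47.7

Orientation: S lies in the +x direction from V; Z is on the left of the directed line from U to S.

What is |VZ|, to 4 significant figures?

50.19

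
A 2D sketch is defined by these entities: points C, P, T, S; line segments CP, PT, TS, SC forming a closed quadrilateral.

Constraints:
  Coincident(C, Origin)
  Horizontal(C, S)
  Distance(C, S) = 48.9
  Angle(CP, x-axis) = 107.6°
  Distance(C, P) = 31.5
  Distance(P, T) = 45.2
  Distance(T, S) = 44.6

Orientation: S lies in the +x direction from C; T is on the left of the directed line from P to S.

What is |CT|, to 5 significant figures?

54.107

Checks: |PT| = 45.20 ✓; |TS| = 44.60 ✓.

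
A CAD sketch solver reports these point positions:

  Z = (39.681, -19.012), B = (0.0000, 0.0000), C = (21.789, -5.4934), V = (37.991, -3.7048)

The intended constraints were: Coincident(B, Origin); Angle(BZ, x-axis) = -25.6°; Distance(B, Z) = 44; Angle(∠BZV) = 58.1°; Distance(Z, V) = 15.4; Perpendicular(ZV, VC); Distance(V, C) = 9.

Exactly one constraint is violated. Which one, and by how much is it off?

Distance(V, C) = 9 — off by 7.30.

B = (0.00, 0.00) ✓; BZ at -25.60° ✓; |BZ| = 44.00 ✓; ∠BZV = 58.10° ✓; |ZV| = 15.40 ✓; ∠(ZV, VC) = 90.00° ✓; |VC| = 16.30 ✗.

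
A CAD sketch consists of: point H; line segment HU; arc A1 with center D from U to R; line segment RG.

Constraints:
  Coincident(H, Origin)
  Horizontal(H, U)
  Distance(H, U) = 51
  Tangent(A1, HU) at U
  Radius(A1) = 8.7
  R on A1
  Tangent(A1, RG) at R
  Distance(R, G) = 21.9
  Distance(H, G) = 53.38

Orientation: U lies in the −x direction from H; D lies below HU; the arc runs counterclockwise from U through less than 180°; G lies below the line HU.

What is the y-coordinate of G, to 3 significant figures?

-31.0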